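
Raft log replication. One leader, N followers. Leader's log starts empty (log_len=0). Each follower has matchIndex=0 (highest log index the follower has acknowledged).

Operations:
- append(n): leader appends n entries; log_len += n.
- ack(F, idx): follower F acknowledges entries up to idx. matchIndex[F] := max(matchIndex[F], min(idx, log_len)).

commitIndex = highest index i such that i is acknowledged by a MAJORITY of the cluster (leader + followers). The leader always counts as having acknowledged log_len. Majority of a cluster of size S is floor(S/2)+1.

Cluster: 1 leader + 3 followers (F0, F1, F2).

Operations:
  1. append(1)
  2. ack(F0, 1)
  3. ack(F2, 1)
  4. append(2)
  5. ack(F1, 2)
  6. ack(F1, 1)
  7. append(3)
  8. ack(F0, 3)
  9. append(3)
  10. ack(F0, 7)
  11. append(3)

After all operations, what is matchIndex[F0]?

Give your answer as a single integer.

Op 1: append 1 -> log_len=1
Op 2: F0 acks idx 1 -> match: F0=1 F1=0 F2=0; commitIndex=0
Op 3: F2 acks idx 1 -> match: F0=1 F1=0 F2=1; commitIndex=1
Op 4: append 2 -> log_len=3
Op 5: F1 acks idx 2 -> match: F0=1 F1=2 F2=1; commitIndex=1
Op 6: F1 acks idx 1 -> match: F0=1 F1=2 F2=1; commitIndex=1
Op 7: append 3 -> log_len=6
Op 8: F0 acks idx 3 -> match: F0=3 F1=2 F2=1; commitIndex=2
Op 9: append 3 -> log_len=9
Op 10: F0 acks idx 7 -> match: F0=7 F1=2 F2=1; commitIndex=2
Op 11: append 3 -> log_len=12

Answer: 7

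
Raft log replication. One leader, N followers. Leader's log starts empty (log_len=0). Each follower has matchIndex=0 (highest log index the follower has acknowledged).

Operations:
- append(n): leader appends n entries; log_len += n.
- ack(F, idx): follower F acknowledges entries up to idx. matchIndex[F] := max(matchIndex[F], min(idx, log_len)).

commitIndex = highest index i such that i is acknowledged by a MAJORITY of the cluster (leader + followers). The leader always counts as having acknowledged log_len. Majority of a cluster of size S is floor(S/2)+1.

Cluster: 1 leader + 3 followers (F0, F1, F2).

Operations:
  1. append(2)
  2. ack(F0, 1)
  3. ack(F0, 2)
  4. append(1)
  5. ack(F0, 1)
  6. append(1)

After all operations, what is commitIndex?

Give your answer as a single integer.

Op 1: append 2 -> log_len=2
Op 2: F0 acks idx 1 -> match: F0=1 F1=0 F2=0; commitIndex=0
Op 3: F0 acks idx 2 -> match: F0=2 F1=0 F2=0; commitIndex=0
Op 4: append 1 -> log_len=3
Op 5: F0 acks idx 1 -> match: F0=2 F1=0 F2=0; commitIndex=0
Op 6: append 1 -> log_len=4

Answer: 0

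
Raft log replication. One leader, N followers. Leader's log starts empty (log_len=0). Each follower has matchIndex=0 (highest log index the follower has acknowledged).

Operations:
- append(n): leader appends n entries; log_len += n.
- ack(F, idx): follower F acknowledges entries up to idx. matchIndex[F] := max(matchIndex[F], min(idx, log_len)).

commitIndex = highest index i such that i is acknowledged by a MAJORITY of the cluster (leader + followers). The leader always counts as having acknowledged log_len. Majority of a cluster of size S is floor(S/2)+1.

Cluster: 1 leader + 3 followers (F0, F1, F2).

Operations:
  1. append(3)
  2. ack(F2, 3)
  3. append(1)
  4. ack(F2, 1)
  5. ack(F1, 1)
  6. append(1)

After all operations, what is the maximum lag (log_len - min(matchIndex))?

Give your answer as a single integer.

Op 1: append 3 -> log_len=3
Op 2: F2 acks idx 3 -> match: F0=0 F1=0 F2=3; commitIndex=0
Op 3: append 1 -> log_len=4
Op 4: F2 acks idx 1 -> match: F0=0 F1=0 F2=3; commitIndex=0
Op 5: F1 acks idx 1 -> match: F0=0 F1=1 F2=3; commitIndex=1
Op 6: append 1 -> log_len=5

Answer: 5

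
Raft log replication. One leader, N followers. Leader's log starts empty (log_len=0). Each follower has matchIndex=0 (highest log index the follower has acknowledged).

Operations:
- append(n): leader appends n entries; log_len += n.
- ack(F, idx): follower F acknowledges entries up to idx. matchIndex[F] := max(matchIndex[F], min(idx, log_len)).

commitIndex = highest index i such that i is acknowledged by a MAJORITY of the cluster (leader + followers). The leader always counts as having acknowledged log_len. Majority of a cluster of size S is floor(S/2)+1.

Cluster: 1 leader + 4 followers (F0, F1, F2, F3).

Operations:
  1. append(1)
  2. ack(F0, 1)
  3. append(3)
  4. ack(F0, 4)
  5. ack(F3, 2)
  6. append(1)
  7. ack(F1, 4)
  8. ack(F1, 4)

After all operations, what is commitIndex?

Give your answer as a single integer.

Answer: 4

Derivation:
Op 1: append 1 -> log_len=1
Op 2: F0 acks idx 1 -> match: F0=1 F1=0 F2=0 F3=0; commitIndex=0
Op 3: append 3 -> log_len=4
Op 4: F0 acks idx 4 -> match: F0=4 F1=0 F2=0 F3=0; commitIndex=0
Op 5: F3 acks idx 2 -> match: F0=4 F1=0 F2=0 F3=2; commitIndex=2
Op 6: append 1 -> log_len=5
Op 7: F1 acks idx 4 -> match: F0=4 F1=4 F2=0 F3=2; commitIndex=4
Op 8: F1 acks idx 4 -> match: F0=4 F1=4 F2=0 F3=2; commitIndex=4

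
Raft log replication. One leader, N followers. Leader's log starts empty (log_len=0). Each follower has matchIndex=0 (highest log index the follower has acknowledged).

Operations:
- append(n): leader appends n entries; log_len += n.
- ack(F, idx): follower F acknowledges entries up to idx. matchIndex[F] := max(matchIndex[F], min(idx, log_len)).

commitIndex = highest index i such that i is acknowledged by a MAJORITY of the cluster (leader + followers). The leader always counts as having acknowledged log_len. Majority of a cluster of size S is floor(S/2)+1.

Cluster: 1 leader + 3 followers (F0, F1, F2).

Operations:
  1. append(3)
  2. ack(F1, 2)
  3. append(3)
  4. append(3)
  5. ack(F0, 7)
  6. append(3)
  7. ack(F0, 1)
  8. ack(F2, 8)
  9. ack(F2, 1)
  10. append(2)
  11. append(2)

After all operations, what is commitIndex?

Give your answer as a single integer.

Op 1: append 3 -> log_len=3
Op 2: F1 acks idx 2 -> match: F0=0 F1=2 F2=0; commitIndex=0
Op 3: append 3 -> log_len=6
Op 4: append 3 -> log_len=9
Op 5: F0 acks idx 7 -> match: F0=7 F1=2 F2=0; commitIndex=2
Op 6: append 3 -> log_len=12
Op 7: F0 acks idx 1 -> match: F0=7 F1=2 F2=0; commitIndex=2
Op 8: F2 acks idx 8 -> match: F0=7 F1=2 F2=8; commitIndex=7
Op 9: F2 acks idx 1 -> match: F0=7 F1=2 F2=8; commitIndex=7
Op 10: append 2 -> log_len=14
Op 11: append 2 -> log_len=16

Answer: 7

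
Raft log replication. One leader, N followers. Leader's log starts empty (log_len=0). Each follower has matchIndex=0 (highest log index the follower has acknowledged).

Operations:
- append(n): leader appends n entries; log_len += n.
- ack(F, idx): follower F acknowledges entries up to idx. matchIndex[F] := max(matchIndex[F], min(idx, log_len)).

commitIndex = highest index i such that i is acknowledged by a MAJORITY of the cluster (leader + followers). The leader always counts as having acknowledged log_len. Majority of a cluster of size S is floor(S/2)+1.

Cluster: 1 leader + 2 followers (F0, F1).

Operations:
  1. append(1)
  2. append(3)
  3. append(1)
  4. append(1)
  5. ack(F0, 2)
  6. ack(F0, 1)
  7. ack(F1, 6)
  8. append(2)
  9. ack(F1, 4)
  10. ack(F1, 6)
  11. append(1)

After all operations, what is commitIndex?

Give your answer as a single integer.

Answer: 6

Derivation:
Op 1: append 1 -> log_len=1
Op 2: append 3 -> log_len=4
Op 3: append 1 -> log_len=5
Op 4: append 1 -> log_len=6
Op 5: F0 acks idx 2 -> match: F0=2 F1=0; commitIndex=2
Op 6: F0 acks idx 1 -> match: F0=2 F1=0; commitIndex=2
Op 7: F1 acks idx 6 -> match: F0=2 F1=6; commitIndex=6
Op 8: append 2 -> log_len=8
Op 9: F1 acks idx 4 -> match: F0=2 F1=6; commitIndex=6
Op 10: F1 acks idx 6 -> match: F0=2 F1=6; commitIndex=6
Op 11: append 1 -> log_len=9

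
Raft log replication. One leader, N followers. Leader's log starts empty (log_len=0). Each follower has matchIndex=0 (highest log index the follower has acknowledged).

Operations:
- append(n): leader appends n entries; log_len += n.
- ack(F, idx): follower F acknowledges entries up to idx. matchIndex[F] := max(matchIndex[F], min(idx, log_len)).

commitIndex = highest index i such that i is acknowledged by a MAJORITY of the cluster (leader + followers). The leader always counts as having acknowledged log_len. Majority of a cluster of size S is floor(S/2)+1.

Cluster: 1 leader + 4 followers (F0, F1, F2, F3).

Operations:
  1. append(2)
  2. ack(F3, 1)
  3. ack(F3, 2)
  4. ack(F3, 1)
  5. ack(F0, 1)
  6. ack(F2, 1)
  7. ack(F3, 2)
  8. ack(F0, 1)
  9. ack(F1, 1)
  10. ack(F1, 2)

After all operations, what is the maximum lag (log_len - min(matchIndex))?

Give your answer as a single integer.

Answer: 1

Derivation:
Op 1: append 2 -> log_len=2
Op 2: F3 acks idx 1 -> match: F0=0 F1=0 F2=0 F3=1; commitIndex=0
Op 3: F3 acks idx 2 -> match: F0=0 F1=0 F2=0 F3=2; commitIndex=0
Op 4: F3 acks idx 1 -> match: F0=0 F1=0 F2=0 F3=2; commitIndex=0
Op 5: F0 acks idx 1 -> match: F0=1 F1=0 F2=0 F3=2; commitIndex=1
Op 6: F2 acks idx 1 -> match: F0=1 F1=0 F2=1 F3=2; commitIndex=1
Op 7: F3 acks idx 2 -> match: F0=1 F1=0 F2=1 F3=2; commitIndex=1
Op 8: F0 acks idx 1 -> match: F0=1 F1=0 F2=1 F3=2; commitIndex=1
Op 9: F1 acks idx 1 -> match: F0=1 F1=1 F2=1 F3=2; commitIndex=1
Op 10: F1 acks idx 2 -> match: F0=1 F1=2 F2=1 F3=2; commitIndex=2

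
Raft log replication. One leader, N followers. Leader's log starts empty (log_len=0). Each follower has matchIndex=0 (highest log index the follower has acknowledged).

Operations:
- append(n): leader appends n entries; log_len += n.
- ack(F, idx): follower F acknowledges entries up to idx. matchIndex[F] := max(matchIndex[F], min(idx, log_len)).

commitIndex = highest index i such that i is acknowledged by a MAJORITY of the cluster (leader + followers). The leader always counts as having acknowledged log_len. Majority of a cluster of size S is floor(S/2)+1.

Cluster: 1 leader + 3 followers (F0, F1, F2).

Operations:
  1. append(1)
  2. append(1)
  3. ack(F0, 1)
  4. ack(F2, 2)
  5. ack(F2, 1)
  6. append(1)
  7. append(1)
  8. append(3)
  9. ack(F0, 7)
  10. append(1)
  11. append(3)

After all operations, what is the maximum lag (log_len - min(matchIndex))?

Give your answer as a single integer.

Op 1: append 1 -> log_len=1
Op 2: append 1 -> log_len=2
Op 3: F0 acks idx 1 -> match: F0=1 F1=0 F2=0; commitIndex=0
Op 4: F2 acks idx 2 -> match: F0=1 F1=0 F2=2; commitIndex=1
Op 5: F2 acks idx 1 -> match: F0=1 F1=0 F2=2; commitIndex=1
Op 6: append 1 -> log_len=3
Op 7: append 1 -> log_len=4
Op 8: append 3 -> log_len=7
Op 9: F0 acks idx 7 -> match: F0=7 F1=0 F2=2; commitIndex=2
Op 10: append 1 -> log_len=8
Op 11: append 3 -> log_len=11

Answer: 11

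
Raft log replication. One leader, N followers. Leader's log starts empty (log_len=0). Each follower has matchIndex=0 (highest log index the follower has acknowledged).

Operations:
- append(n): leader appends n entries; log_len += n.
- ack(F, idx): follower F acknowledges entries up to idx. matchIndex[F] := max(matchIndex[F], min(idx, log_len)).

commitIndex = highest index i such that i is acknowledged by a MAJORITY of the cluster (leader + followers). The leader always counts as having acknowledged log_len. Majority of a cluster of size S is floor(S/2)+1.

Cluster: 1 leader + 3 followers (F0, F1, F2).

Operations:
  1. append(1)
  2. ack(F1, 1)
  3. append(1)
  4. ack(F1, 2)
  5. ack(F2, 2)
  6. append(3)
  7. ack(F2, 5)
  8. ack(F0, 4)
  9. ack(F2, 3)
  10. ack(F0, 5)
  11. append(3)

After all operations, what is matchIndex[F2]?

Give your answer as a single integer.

Answer: 5

Derivation:
Op 1: append 1 -> log_len=1
Op 2: F1 acks idx 1 -> match: F0=0 F1=1 F2=0; commitIndex=0
Op 3: append 1 -> log_len=2
Op 4: F1 acks idx 2 -> match: F0=0 F1=2 F2=0; commitIndex=0
Op 5: F2 acks idx 2 -> match: F0=0 F1=2 F2=2; commitIndex=2
Op 6: append 3 -> log_len=5
Op 7: F2 acks idx 5 -> match: F0=0 F1=2 F2=5; commitIndex=2
Op 8: F0 acks idx 4 -> match: F0=4 F1=2 F2=5; commitIndex=4
Op 9: F2 acks idx 3 -> match: F0=4 F1=2 F2=5; commitIndex=4
Op 10: F0 acks idx 5 -> match: F0=5 F1=2 F2=5; commitIndex=5
Op 11: append 3 -> log_len=8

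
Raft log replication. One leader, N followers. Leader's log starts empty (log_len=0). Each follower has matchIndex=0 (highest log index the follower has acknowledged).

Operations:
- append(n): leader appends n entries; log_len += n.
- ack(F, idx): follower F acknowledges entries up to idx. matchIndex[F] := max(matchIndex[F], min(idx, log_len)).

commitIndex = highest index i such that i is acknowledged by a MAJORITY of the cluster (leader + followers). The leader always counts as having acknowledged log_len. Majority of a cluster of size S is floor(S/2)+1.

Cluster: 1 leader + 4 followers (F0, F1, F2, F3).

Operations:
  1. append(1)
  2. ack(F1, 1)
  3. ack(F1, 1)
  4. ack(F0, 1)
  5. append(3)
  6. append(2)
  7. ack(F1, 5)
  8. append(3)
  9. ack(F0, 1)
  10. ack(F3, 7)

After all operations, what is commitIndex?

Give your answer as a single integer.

Op 1: append 1 -> log_len=1
Op 2: F1 acks idx 1 -> match: F0=0 F1=1 F2=0 F3=0; commitIndex=0
Op 3: F1 acks idx 1 -> match: F0=0 F1=1 F2=0 F3=0; commitIndex=0
Op 4: F0 acks idx 1 -> match: F0=1 F1=1 F2=0 F3=0; commitIndex=1
Op 5: append 3 -> log_len=4
Op 6: append 2 -> log_len=6
Op 7: F1 acks idx 5 -> match: F0=1 F1=5 F2=0 F3=0; commitIndex=1
Op 8: append 3 -> log_len=9
Op 9: F0 acks idx 1 -> match: F0=1 F1=5 F2=0 F3=0; commitIndex=1
Op 10: F3 acks idx 7 -> match: F0=1 F1=5 F2=0 F3=7; commitIndex=5

Answer: 5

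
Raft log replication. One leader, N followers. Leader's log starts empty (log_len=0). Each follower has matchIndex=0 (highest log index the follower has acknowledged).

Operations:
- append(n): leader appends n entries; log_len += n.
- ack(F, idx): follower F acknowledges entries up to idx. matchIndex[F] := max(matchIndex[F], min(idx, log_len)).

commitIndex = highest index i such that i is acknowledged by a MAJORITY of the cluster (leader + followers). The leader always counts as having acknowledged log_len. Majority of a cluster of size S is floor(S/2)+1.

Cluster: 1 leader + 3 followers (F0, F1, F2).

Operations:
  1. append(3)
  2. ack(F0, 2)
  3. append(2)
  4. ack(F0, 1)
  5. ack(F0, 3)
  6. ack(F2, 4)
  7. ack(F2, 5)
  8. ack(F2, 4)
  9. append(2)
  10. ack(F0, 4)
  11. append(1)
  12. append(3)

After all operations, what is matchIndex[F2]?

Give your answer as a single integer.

Op 1: append 3 -> log_len=3
Op 2: F0 acks idx 2 -> match: F0=2 F1=0 F2=0; commitIndex=0
Op 3: append 2 -> log_len=5
Op 4: F0 acks idx 1 -> match: F0=2 F1=0 F2=0; commitIndex=0
Op 5: F0 acks idx 3 -> match: F0=3 F1=0 F2=0; commitIndex=0
Op 6: F2 acks idx 4 -> match: F0=3 F1=0 F2=4; commitIndex=3
Op 7: F2 acks idx 5 -> match: F0=3 F1=0 F2=5; commitIndex=3
Op 8: F2 acks idx 4 -> match: F0=3 F1=0 F2=5; commitIndex=3
Op 9: append 2 -> log_len=7
Op 10: F0 acks idx 4 -> match: F0=4 F1=0 F2=5; commitIndex=4
Op 11: append 1 -> log_len=8
Op 12: append 3 -> log_len=11

Answer: 5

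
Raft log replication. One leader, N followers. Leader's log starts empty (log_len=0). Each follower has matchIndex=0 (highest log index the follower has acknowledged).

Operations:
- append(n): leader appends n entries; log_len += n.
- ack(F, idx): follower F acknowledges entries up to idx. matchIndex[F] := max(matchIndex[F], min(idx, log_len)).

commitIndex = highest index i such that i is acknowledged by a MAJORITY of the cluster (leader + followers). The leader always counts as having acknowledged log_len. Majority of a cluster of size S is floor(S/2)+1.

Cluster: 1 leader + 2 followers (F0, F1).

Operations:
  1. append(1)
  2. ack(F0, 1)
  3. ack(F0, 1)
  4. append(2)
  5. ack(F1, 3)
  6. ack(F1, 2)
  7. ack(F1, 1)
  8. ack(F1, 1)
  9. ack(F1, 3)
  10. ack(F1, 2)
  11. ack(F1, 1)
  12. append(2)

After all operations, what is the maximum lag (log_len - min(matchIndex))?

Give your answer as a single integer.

Op 1: append 1 -> log_len=1
Op 2: F0 acks idx 1 -> match: F0=1 F1=0; commitIndex=1
Op 3: F0 acks idx 1 -> match: F0=1 F1=0; commitIndex=1
Op 4: append 2 -> log_len=3
Op 5: F1 acks idx 3 -> match: F0=1 F1=3; commitIndex=3
Op 6: F1 acks idx 2 -> match: F0=1 F1=3; commitIndex=3
Op 7: F1 acks idx 1 -> match: F0=1 F1=3; commitIndex=3
Op 8: F1 acks idx 1 -> match: F0=1 F1=3; commitIndex=3
Op 9: F1 acks idx 3 -> match: F0=1 F1=3; commitIndex=3
Op 10: F1 acks idx 2 -> match: F0=1 F1=3; commitIndex=3
Op 11: F1 acks idx 1 -> match: F0=1 F1=3; commitIndex=3
Op 12: append 2 -> log_len=5

Answer: 4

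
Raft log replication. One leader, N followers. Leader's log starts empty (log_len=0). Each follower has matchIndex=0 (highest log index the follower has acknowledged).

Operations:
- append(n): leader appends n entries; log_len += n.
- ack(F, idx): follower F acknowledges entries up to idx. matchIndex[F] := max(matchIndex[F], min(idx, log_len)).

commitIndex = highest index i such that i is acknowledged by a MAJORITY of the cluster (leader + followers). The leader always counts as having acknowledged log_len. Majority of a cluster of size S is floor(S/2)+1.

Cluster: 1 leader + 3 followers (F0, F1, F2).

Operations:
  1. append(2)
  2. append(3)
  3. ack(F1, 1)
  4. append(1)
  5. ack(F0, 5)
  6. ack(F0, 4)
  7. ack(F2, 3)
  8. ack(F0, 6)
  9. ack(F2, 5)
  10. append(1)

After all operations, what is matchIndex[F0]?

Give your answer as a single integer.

Op 1: append 2 -> log_len=2
Op 2: append 3 -> log_len=5
Op 3: F1 acks idx 1 -> match: F0=0 F1=1 F2=0; commitIndex=0
Op 4: append 1 -> log_len=6
Op 5: F0 acks idx 5 -> match: F0=5 F1=1 F2=0; commitIndex=1
Op 6: F0 acks idx 4 -> match: F0=5 F1=1 F2=0; commitIndex=1
Op 7: F2 acks idx 3 -> match: F0=5 F1=1 F2=3; commitIndex=3
Op 8: F0 acks idx 6 -> match: F0=6 F1=1 F2=3; commitIndex=3
Op 9: F2 acks idx 5 -> match: F0=6 F1=1 F2=5; commitIndex=5
Op 10: append 1 -> log_len=7

Answer: 6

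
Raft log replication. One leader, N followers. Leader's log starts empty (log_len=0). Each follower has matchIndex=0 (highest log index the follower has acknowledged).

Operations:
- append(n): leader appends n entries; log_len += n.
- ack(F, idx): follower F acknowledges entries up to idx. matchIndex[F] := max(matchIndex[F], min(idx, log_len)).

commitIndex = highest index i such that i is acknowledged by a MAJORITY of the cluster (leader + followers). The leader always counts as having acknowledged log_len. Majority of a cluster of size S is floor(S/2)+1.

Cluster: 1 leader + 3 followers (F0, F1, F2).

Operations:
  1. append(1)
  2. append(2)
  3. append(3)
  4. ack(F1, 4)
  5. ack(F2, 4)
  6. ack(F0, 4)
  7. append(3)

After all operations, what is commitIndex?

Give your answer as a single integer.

Op 1: append 1 -> log_len=1
Op 2: append 2 -> log_len=3
Op 3: append 3 -> log_len=6
Op 4: F1 acks idx 4 -> match: F0=0 F1=4 F2=0; commitIndex=0
Op 5: F2 acks idx 4 -> match: F0=0 F1=4 F2=4; commitIndex=4
Op 6: F0 acks idx 4 -> match: F0=4 F1=4 F2=4; commitIndex=4
Op 7: append 3 -> log_len=9

Answer: 4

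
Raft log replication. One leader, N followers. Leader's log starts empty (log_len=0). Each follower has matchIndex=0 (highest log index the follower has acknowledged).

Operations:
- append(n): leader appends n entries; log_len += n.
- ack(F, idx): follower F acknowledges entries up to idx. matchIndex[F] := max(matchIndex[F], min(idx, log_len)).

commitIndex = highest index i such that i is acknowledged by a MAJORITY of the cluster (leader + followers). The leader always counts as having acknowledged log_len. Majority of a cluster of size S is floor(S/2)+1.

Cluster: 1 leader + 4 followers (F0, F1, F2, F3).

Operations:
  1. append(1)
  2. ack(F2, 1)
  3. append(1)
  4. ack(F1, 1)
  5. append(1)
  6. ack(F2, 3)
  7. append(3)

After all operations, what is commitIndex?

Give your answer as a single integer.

Answer: 1

Derivation:
Op 1: append 1 -> log_len=1
Op 2: F2 acks idx 1 -> match: F0=0 F1=0 F2=1 F3=0; commitIndex=0
Op 3: append 1 -> log_len=2
Op 4: F1 acks idx 1 -> match: F0=0 F1=1 F2=1 F3=0; commitIndex=1
Op 5: append 1 -> log_len=3
Op 6: F2 acks idx 3 -> match: F0=0 F1=1 F2=3 F3=0; commitIndex=1
Op 7: append 3 -> log_len=6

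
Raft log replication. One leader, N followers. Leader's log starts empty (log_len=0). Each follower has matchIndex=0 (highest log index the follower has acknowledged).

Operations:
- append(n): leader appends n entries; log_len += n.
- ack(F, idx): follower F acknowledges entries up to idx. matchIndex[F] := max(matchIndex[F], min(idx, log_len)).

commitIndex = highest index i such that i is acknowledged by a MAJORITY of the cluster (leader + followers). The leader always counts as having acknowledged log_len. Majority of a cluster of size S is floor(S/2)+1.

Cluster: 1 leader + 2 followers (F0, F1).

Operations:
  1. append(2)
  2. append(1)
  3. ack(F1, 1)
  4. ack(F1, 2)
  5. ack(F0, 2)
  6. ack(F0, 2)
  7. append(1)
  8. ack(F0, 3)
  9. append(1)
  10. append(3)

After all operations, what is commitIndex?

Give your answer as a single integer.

Answer: 3

Derivation:
Op 1: append 2 -> log_len=2
Op 2: append 1 -> log_len=3
Op 3: F1 acks idx 1 -> match: F0=0 F1=1; commitIndex=1
Op 4: F1 acks idx 2 -> match: F0=0 F1=2; commitIndex=2
Op 5: F0 acks idx 2 -> match: F0=2 F1=2; commitIndex=2
Op 6: F0 acks idx 2 -> match: F0=2 F1=2; commitIndex=2
Op 7: append 1 -> log_len=4
Op 8: F0 acks idx 3 -> match: F0=3 F1=2; commitIndex=3
Op 9: append 1 -> log_len=5
Op 10: append 3 -> log_len=8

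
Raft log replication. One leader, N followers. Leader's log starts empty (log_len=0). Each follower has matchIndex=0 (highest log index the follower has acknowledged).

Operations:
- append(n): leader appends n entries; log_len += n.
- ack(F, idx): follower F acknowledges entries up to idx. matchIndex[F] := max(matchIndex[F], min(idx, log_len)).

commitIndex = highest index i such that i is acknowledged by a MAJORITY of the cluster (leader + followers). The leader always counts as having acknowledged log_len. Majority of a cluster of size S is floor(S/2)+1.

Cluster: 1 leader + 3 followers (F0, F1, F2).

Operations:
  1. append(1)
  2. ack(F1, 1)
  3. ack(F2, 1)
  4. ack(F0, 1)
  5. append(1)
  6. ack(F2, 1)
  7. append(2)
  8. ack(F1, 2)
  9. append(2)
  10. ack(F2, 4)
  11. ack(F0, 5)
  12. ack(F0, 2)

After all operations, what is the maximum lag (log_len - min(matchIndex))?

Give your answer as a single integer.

Op 1: append 1 -> log_len=1
Op 2: F1 acks idx 1 -> match: F0=0 F1=1 F2=0; commitIndex=0
Op 3: F2 acks idx 1 -> match: F0=0 F1=1 F2=1; commitIndex=1
Op 4: F0 acks idx 1 -> match: F0=1 F1=1 F2=1; commitIndex=1
Op 5: append 1 -> log_len=2
Op 6: F2 acks idx 1 -> match: F0=1 F1=1 F2=1; commitIndex=1
Op 7: append 2 -> log_len=4
Op 8: F1 acks idx 2 -> match: F0=1 F1=2 F2=1; commitIndex=1
Op 9: append 2 -> log_len=6
Op 10: F2 acks idx 4 -> match: F0=1 F1=2 F2=4; commitIndex=2
Op 11: F0 acks idx 5 -> match: F0=5 F1=2 F2=4; commitIndex=4
Op 12: F0 acks idx 2 -> match: F0=5 F1=2 F2=4; commitIndex=4

Answer: 4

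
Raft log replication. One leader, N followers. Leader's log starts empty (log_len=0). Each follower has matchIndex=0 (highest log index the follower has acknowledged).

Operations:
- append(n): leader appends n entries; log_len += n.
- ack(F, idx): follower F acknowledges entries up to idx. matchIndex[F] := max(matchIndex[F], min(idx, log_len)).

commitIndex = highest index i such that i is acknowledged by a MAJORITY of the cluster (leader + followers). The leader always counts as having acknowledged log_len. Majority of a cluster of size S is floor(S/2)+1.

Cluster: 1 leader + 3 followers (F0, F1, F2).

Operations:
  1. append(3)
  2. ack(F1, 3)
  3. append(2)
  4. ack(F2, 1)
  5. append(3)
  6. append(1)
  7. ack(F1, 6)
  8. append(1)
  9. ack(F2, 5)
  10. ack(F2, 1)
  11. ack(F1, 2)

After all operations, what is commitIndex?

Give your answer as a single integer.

Answer: 5

Derivation:
Op 1: append 3 -> log_len=3
Op 2: F1 acks idx 3 -> match: F0=0 F1=3 F2=0; commitIndex=0
Op 3: append 2 -> log_len=5
Op 4: F2 acks idx 1 -> match: F0=0 F1=3 F2=1; commitIndex=1
Op 5: append 3 -> log_len=8
Op 6: append 1 -> log_len=9
Op 7: F1 acks idx 6 -> match: F0=0 F1=6 F2=1; commitIndex=1
Op 8: append 1 -> log_len=10
Op 9: F2 acks idx 5 -> match: F0=0 F1=6 F2=5; commitIndex=5
Op 10: F2 acks idx 1 -> match: F0=0 F1=6 F2=5; commitIndex=5
Op 11: F1 acks idx 2 -> match: F0=0 F1=6 F2=5; commitIndex=5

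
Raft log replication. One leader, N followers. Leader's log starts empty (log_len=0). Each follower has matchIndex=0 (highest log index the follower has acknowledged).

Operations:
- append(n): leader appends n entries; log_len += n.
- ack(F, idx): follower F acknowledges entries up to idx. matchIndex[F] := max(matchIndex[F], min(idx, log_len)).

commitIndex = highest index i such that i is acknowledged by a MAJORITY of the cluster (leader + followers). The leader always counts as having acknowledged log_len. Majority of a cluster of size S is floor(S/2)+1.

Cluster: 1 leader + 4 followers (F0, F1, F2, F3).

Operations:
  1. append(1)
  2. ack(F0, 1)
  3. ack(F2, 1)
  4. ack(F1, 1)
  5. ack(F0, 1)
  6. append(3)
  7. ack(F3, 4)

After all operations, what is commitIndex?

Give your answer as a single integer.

Answer: 1

Derivation:
Op 1: append 1 -> log_len=1
Op 2: F0 acks idx 1 -> match: F0=1 F1=0 F2=0 F3=0; commitIndex=0
Op 3: F2 acks idx 1 -> match: F0=1 F1=0 F2=1 F3=0; commitIndex=1
Op 4: F1 acks idx 1 -> match: F0=1 F1=1 F2=1 F3=0; commitIndex=1
Op 5: F0 acks idx 1 -> match: F0=1 F1=1 F2=1 F3=0; commitIndex=1
Op 6: append 3 -> log_len=4
Op 7: F3 acks idx 4 -> match: F0=1 F1=1 F2=1 F3=4; commitIndex=1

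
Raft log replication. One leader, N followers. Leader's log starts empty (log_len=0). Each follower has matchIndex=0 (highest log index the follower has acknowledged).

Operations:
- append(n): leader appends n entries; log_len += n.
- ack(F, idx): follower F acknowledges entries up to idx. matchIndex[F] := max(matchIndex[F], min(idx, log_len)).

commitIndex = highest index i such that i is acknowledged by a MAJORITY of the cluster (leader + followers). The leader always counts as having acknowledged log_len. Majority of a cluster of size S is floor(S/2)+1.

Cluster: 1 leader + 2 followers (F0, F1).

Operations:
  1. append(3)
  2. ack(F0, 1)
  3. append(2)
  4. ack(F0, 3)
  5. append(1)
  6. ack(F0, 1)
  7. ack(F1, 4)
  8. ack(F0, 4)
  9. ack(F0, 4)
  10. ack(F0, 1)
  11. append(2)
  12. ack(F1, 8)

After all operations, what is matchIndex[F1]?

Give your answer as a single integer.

Answer: 8

Derivation:
Op 1: append 3 -> log_len=3
Op 2: F0 acks idx 1 -> match: F0=1 F1=0; commitIndex=1
Op 3: append 2 -> log_len=5
Op 4: F0 acks idx 3 -> match: F0=3 F1=0; commitIndex=3
Op 5: append 1 -> log_len=6
Op 6: F0 acks idx 1 -> match: F0=3 F1=0; commitIndex=3
Op 7: F1 acks idx 4 -> match: F0=3 F1=4; commitIndex=4
Op 8: F0 acks idx 4 -> match: F0=4 F1=4; commitIndex=4
Op 9: F0 acks idx 4 -> match: F0=4 F1=4; commitIndex=4
Op 10: F0 acks idx 1 -> match: F0=4 F1=4; commitIndex=4
Op 11: append 2 -> log_len=8
Op 12: F1 acks idx 8 -> match: F0=4 F1=8; commitIndex=8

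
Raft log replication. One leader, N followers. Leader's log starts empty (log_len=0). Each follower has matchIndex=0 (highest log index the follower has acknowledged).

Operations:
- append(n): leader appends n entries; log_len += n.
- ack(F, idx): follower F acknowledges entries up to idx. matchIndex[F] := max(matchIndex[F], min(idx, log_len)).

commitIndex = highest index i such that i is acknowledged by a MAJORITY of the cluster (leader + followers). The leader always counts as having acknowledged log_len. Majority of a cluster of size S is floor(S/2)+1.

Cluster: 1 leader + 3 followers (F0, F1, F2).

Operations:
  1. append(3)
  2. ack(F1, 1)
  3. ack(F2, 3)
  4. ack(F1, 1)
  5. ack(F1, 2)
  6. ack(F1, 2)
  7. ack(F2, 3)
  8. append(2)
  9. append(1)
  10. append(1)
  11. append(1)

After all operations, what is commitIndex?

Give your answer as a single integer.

Op 1: append 3 -> log_len=3
Op 2: F1 acks idx 1 -> match: F0=0 F1=1 F2=0; commitIndex=0
Op 3: F2 acks idx 3 -> match: F0=0 F1=1 F2=3; commitIndex=1
Op 4: F1 acks idx 1 -> match: F0=0 F1=1 F2=3; commitIndex=1
Op 5: F1 acks idx 2 -> match: F0=0 F1=2 F2=3; commitIndex=2
Op 6: F1 acks idx 2 -> match: F0=0 F1=2 F2=3; commitIndex=2
Op 7: F2 acks idx 3 -> match: F0=0 F1=2 F2=3; commitIndex=2
Op 8: append 2 -> log_len=5
Op 9: append 1 -> log_len=6
Op 10: append 1 -> log_len=7
Op 11: append 1 -> log_len=8

Answer: 2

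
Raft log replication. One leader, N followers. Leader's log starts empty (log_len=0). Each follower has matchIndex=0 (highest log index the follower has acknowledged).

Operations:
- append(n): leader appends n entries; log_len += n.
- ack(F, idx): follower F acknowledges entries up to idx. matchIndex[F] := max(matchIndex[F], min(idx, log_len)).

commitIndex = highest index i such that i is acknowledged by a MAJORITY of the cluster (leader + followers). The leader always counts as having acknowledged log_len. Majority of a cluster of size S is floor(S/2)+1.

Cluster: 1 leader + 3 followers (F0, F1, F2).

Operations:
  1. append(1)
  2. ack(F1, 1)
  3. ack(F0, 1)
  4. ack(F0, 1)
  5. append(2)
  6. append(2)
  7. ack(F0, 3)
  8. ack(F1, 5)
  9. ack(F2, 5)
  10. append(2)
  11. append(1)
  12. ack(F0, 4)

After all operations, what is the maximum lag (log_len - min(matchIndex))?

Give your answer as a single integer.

Op 1: append 1 -> log_len=1
Op 2: F1 acks idx 1 -> match: F0=0 F1=1 F2=0; commitIndex=0
Op 3: F0 acks idx 1 -> match: F0=1 F1=1 F2=0; commitIndex=1
Op 4: F0 acks idx 1 -> match: F0=1 F1=1 F2=0; commitIndex=1
Op 5: append 2 -> log_len=3
Op 6: append 2 -> log_len=5
Op 7: F0 acks idx 3 -> match: F0=3 F1=1 F2=0; commitIndex=1
Op 8: F1 acks idx 5 -> match: F0=3 F1=5 F2=0; commitIndex=3
Op 9: F2 acks idx 5 -> match: F0=3 F1=5 F2=5; commitIndex=5
Op 10: append 2 -> log_len=7
Op 11: append 1 -> log_len=8
Op 12: F0 acks idx 4 -> match: F0=4 F1=5 F2=5; commitIndex=5

Answer: 4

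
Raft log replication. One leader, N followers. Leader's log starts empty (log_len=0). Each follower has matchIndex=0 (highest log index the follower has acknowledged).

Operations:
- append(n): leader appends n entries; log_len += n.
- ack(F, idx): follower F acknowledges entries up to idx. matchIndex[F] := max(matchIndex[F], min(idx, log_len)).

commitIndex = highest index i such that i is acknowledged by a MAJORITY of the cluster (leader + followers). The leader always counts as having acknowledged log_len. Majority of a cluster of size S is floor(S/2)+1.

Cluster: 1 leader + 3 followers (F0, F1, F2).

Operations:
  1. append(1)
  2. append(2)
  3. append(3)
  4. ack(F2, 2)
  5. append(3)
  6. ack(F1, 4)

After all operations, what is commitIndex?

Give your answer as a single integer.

Op 1: append 1 -> log_len=1
Op 2: append 2 -> log_len=3
Op 3: append 3 -> log_len=6
Op 4: F2 acks idx 2 -> match: F0=0 F1=0 F2=2; commitIndex=0
Op 5: append 3 -> log_len=9
Op 6: F1 acks idx 4 -> match: F0=0 F1=4 F2=2; commitIndex=2

Answer: 2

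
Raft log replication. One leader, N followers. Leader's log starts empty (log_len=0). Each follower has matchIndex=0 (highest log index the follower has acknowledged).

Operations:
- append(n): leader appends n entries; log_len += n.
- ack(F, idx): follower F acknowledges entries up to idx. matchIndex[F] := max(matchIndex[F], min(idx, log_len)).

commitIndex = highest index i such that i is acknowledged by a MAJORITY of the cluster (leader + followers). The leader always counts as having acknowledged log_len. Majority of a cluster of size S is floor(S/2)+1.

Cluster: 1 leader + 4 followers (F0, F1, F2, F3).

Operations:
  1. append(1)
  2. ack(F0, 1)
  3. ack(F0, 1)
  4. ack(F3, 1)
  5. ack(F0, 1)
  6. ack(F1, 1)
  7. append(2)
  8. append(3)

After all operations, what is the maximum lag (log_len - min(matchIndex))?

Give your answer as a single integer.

Op 1: append 1 -> log_len=1
Op 2: F0 acks idx 1 -> match: F0=1 F1=0 F2=0 F3=0; commitIndex=0
Op 3: F0 acks idx 1 -> match: F0=1 F1=0 F2=0 F3=0; commitIndex=0
Op 4: F3 acks idx 1 -> match: F0=1 F1=0 F2=0 F3=1; commitIndex=1
Op 5: F0 acks idx 1 -> match: F0=1 F1=0 F2=0 F3=1; commitIndex=1
Op 6: F1 acks idx 1 -> match: F0=1 F1=1 F2=0 F3=1; commitIndex=1
Op 7: append 2 -> log_len=3
Op 8: append 3 -> log_len=6

Answer: 6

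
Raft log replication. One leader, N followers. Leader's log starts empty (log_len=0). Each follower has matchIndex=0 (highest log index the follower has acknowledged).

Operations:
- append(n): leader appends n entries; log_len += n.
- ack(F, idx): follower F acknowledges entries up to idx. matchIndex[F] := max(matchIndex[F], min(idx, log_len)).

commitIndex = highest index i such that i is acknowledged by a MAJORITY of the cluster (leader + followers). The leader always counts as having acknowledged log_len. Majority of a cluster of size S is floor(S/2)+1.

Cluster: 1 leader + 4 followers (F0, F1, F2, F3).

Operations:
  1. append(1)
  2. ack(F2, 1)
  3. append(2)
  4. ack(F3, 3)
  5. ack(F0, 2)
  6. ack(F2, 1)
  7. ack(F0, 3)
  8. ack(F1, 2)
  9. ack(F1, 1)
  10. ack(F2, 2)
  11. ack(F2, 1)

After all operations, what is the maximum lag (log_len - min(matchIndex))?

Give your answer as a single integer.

Answer: 1

Derivation:
Op 1: append 1 -> log_len=1
Op 2: F2 acks idx 1 -> match: F0=0 F1=0 F2=1 F3=0; commitIndex=0
Op 3: append 2 -> log_len=3
Op 4: F3 acks idx 3 -> match: F0=0 F1=0 F2=1 F3=3; commitIndex=1
Op 5: F0 acks idx 2 -> match: F0=2 F1=0 F2=1 F3=3; commitIndex=2
Op 6: F2 acks idx 1 -> match: F0=2 F1=0 F2=1 F3=3; commitIndex=2
Op 7: F0 acks idx 3 -> match: F0=3 F1=0 F2=1 F3=3; commitIndex=3
Op 8: F1 acks idx 2 -> match: F0=3 F1=2 F2=1 F3=3; commitIndex=3
Op 9: F1 acks idx 1 -> match: F0=3 F1=2 F2=1 F3=3; commitIndex=3
Op 10: F2 acks idx 2 -> match: F0=3 F1=2 F2=2 F3=3; commitIndex=3
Op 11: F2 acks idx 1 -> match: F0=3 F1=2 F2=2 F3=3; commitIndex=3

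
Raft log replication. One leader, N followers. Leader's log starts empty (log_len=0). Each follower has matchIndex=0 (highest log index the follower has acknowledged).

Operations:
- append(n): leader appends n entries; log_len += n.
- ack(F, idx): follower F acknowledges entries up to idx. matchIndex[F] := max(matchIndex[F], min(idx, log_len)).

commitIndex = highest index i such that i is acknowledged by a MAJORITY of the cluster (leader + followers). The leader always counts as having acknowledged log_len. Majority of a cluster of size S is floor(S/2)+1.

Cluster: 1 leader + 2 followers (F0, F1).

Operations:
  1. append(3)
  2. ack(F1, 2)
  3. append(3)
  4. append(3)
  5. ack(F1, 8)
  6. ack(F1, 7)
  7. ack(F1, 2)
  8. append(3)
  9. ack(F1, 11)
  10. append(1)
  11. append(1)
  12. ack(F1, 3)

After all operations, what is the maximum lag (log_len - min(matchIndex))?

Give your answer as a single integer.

Answer: 14

Derivation:
Op 1: append 3 -> log_len=3
Op 2: F1 acks idx 2 -> match: F0=0 F1=2; commitIndex=2
Op 3: append 3 -> log_len=6
Op 4: append 3 -> log_len=9
Op 5: F1 acks idx 8 -> match: F0=0 F1=8; commitIndex=8
Op 6: F1 acks idx 7 -> match: F0=0 F1=8; commitIndex=8
Op 7: F1 acks idx 2 -> match: F0=0 F1=8; commitIndex=8
Op 8: append 3 -> log_len=12
Op 9: F1 acks idx 11 -> match: F0=0 F1=11; commitIndex=11
Op 10: append 1 -> log_len=13
Op 11: append 1 -> log_len=14
Op 12: F1 acks idx 3 -> match: F0=0 F1=11; commitIndex=11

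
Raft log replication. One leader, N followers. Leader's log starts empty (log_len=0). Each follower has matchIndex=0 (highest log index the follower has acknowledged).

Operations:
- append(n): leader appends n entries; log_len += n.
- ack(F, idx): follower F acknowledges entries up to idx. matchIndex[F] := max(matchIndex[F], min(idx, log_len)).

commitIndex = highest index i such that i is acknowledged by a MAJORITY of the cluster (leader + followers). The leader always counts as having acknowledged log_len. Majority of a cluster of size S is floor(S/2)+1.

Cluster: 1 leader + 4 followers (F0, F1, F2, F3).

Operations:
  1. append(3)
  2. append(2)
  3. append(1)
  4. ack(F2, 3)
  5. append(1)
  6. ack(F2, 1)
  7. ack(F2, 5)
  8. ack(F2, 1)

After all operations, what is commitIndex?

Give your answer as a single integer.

Answer: 0

Derivation:
Op 1: append 3 -> log_len=3
Op 2: append 2 -> log_len=5
Op 3: append 1 -> log_len=6
Op 4: F2 acks idx 3 -> match: F0=0 F1=0 F2=3 F3=0; commitIndex=0
Op 5: append 1 -> log_len=7
Op 6: F2 acks idx 1 -> match: F0=0 F1=0 F2=3 F3=0; commitIndex=0
Op 7: F2 acks idx 5 -> match: F0=0 F1=0 F2=5 F3=0; commitIndex=0
Op 8: F2 acks idx 1 -> match: F0=0 F1=0 F2=5 F3=0; commitIndex=0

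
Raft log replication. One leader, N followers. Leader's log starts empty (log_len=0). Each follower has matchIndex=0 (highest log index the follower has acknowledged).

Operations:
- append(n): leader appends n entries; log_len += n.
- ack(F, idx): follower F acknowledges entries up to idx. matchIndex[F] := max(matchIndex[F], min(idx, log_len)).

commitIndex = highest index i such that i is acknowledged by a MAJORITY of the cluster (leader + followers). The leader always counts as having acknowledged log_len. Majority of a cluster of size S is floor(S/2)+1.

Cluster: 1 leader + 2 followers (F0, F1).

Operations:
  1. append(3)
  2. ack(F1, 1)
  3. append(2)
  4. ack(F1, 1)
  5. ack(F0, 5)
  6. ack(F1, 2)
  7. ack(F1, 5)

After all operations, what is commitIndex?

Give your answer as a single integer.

Answer: 5

Derivation:
Op 1: append 3 -> log_len=3
Op 2: F1 acks idx 1 -> match: F0=0 F1=1; commitIndex=1
Op 3: append 2 -> log_len=5
Op 4: F1 acks idx 1 -> match: F0=0 F1=1; commitIndex=1
Op 5: F0 acks idx 5 -> match: F0=5 F1=1; commitIndex=5
Op 6: F1 acks idx 2 -> match: F0=5 F1=2; commitIndex=5
Op 7: F1 acks idx 5 -> match: F0=5 F1=5; commitIndex=5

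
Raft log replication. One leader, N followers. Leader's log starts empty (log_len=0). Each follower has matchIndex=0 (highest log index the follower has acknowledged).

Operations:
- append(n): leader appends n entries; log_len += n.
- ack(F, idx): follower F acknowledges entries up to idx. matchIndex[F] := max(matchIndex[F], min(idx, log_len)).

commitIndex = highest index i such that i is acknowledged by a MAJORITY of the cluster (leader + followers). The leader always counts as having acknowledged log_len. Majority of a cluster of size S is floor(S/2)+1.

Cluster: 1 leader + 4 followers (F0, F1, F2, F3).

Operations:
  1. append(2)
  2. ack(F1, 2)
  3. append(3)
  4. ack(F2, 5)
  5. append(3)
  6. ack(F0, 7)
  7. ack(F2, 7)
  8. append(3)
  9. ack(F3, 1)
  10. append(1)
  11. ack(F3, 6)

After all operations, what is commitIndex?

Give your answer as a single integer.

Answer: 7

Derivation:
Op 1: append 2 -> log_len=2
Op 2: F1 acks idx 2 -> match: F0=0 F1=2 F2=0 F3=0; commitIndex=0
Op 3: append 3 -> log_len=5
Op 4: F2 acks idx 5 -> match: F0=0 F1=2 F2=5 F3=0; commitIndex=2
Op 5: append 3 -> log_len=8
Op 6: F0 acks idx 7 -> match: F0=7 F1=2 F2=5 F3=0; commitIndex=5
Op 7: F2 acks idx 7 -> match: F0=7 F1=2 F2=7 F3=0; commitIndex=7
Op 8: append 3 -> log_len=11
Op 9: F3 acks idx 1 -> match: F0=7 F1=2 F2=7 F3=1; commitIndex=7
Op 10: append 1 -> log_len=12
Op 11: F3 acks idx 6 -> match: F0=7 F1=2 F2=7 F3=6; commitIndex=7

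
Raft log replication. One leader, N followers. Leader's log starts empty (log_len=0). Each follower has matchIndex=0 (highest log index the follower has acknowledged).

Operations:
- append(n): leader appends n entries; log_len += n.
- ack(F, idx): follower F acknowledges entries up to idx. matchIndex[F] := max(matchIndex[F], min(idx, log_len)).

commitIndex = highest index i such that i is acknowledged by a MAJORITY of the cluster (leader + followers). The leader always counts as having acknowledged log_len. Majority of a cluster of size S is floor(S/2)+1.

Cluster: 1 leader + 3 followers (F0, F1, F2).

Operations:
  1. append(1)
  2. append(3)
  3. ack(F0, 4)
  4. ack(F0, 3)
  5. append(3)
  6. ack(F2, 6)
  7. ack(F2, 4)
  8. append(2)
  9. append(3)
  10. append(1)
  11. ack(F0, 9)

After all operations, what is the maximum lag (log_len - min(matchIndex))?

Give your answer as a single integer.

Answer: 13

Derivation:
Op 1: append 1 -> log_len=1
Op 2: append 3 -> log_len=4
Op 3: F0 acks idx 4 -> match: F0=4 F1=0 F2=0; commitIndex=0
Op 4: F0 acks idx 3 -> match: F0=4 F1=0 F2=0; commitIndex=0
Op 5: append 3 -> log_len=7
Op 6: F2 acks idx 6 -> match: F0=4 F1=0 F2=6; commitIndex=4
Op 7: F2 acks idx 4 -> match: F0=4 F1=0 F2=6; commitIndex=4
Op 8: append 2 -> log_len=9
Op 9: append 3 -> log_len=12
Op 10: append 1 -> log_len=13
Op 11: F0 acks idx 9 -> match: F0=9 F1=0 F2=6; commitIndex=6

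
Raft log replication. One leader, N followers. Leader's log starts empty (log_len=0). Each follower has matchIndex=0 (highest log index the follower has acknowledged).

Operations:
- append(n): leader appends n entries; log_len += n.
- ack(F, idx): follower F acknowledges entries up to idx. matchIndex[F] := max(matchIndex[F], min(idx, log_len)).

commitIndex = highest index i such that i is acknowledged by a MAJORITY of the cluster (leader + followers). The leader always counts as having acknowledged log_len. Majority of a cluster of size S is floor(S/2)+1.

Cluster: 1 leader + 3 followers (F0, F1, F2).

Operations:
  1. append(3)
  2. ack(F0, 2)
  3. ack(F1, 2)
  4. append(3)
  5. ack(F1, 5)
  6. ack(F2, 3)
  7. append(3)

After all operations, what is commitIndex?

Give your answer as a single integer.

Op 1: append 3 -> log_len=3
Op 2: F0 acks idx 2 -> match: F0=2 F1=0 F2=0; commitIndex=0
Op 3: F1 acks idx 2 -> match: F0=2 F1=2 F2=0; commitIndex=2
Op 4: append 3 -> log_len=6
Op 5: F1 acks idx 5 -> match: F0=2 F1=5 F2=0; commitIndex=2
Op 6: F2 acks idx 3 -> match: F0=2 F1=5 F2=3; commitIndex=3
Op 7: append 3 -> log_len=9

Answer: 3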